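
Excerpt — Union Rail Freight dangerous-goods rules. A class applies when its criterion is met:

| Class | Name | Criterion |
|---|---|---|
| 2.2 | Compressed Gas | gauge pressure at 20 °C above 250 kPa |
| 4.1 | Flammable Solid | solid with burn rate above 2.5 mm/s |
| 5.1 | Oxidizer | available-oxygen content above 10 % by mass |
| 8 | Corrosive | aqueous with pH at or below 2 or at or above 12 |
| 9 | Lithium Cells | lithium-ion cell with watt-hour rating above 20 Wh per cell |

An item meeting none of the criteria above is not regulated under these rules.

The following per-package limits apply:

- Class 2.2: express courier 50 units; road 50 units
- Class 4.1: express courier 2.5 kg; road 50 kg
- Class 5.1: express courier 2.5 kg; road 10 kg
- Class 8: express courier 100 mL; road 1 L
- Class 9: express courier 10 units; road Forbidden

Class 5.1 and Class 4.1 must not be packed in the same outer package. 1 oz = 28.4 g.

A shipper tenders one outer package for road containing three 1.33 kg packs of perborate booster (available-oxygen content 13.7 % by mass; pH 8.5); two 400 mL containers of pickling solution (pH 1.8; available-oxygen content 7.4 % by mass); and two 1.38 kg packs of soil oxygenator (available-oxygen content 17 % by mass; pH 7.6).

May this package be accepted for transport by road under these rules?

Perborate booster: available-oxygen content 13.7 % by mass > 10 % by mass → Class 5.1 (Oxidizer).
Pickling solution: pH 1.8 ≤ 2 → Class 8 (Corrosive).
Soil oxygenator: available-oxygen content 17 % by mass > 10 % by mass → Class 5.1 (Oxidizer).
Class 5.1 net quantity: (three 1.33 kg packs = 3.99 kg) + (two 1.38 kg packs = 2.76 kg) = 6.75 kg.
6.75 kg is within the road limit of 10 kg for Class 5.1.
Class 8 quantity: two 400 mL containers = 800 mL.
800 mL ≤ 1 L (road limit, Class 8) — within limit.
The segregation rule (Class 5.1 with Class 4.1) does not apply to Class 5.1 with Class 8.
Every hazard class is within its road limit and no segregation rule is violated.

Yes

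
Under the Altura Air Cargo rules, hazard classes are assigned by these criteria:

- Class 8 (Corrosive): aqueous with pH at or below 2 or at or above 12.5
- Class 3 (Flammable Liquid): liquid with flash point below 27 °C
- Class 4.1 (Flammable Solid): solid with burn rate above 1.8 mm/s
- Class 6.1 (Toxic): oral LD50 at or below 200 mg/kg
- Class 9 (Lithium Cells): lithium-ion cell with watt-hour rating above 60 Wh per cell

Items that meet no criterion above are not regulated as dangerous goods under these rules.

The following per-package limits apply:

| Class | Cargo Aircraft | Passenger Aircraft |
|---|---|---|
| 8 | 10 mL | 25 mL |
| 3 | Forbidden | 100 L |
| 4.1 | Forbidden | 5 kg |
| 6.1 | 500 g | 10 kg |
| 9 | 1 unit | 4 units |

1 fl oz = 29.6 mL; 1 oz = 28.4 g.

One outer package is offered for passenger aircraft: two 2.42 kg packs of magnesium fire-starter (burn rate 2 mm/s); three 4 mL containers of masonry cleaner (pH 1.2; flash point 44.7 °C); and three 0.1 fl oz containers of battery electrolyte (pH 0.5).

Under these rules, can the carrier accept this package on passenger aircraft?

Yes

Magnesium fire-starter: burn rate 2 mm/s > 1.8 mm/s → Class 4.1 (Flammable Solid).
The masonry cleaner has pH 1.2, which is ≤ 2, so it is Class 8 (Corrosive).
With pH 0.5 (≤ 2), the battery electrolyte falls in Class 8.
Total Class 8: (three 4 mL containers = 12 mL) + (three 0.1 fl oz containers = 8.88 mL) = 20.88 mL.
20.88 mL is within the passenger aircraft limit of 25 mL for Class 8.
Class 4.1 quantity: two 2.42 kg packs = 4.84 kg.
That is within the Class 4.1 passenger aircraft limit of 5 kg.
Every hazard class is within its passenger aircraft limit and no segregation rule is violated.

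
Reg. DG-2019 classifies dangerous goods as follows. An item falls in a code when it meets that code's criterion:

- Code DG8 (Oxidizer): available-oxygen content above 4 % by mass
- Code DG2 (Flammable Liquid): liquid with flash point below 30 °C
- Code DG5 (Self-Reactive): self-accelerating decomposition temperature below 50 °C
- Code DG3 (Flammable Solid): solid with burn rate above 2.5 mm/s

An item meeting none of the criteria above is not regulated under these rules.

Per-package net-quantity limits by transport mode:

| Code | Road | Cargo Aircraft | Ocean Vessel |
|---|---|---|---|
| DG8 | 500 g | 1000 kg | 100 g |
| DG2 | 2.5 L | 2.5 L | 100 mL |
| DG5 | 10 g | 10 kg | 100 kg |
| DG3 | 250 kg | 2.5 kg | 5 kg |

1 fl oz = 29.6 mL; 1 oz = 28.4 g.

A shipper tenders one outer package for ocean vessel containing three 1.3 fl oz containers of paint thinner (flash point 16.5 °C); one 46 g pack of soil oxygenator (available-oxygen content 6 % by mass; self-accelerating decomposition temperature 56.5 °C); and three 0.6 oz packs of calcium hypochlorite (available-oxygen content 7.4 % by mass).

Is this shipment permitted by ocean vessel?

No

Paint thinner: flash point 16.5 °C < 30 °C → Code DG2 (Flammable Liquid).
Available-oxygen content 6 % by mass meets the Code DG8 criterion (Oxidizer), so the soil oxygenator is Code DG8.
Available-oxygen content 7.4 % by mass meets the Code DG8 criterion (Oxidizer), so the calcium hypochlorite is Code DG8.
Total Code DG8: 46 g + (three 0.6 oz packs = 51.12 g) = 97.12 g.
97.12 g ≤ 100 g (ocean vessel limit, Code DG8) — within limit.
Code DG2 quantity: three 1.3 fl oz containers = 115.44 mL.
115.44 mL > 100 mL (ocean vessel limit, Code DG2) — over the limit.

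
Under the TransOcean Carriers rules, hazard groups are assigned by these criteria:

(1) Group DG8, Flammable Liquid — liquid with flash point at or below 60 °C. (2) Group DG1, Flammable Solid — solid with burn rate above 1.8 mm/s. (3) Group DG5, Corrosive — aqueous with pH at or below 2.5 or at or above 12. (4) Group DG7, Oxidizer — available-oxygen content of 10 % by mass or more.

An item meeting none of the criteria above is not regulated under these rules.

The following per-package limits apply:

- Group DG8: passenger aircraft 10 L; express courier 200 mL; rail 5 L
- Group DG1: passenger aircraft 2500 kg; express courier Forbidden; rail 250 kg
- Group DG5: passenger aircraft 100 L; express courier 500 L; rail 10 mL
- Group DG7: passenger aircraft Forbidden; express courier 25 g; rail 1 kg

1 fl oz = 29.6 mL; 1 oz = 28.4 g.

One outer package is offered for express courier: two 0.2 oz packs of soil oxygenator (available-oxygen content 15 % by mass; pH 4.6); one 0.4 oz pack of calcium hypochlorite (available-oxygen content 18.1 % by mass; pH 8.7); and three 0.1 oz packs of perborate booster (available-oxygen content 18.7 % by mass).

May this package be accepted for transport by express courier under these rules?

With available-oxygen content 15 % by mass (≥ 10 % by mass), the soil oxygenator falls in Group DG7.
With available-oxygen content 18.1 % by mass (≥ 10 % by mass), the calcium hypochlorite falls in Group DG7.
The perborate booster has available-oxygen content 18.7 % by mass, which is ≥ 10 % by mass, so it is Group DG7 (Oxidizer).
Total Group DG7: (two 0.2 oz packs = 11.36 g) + (one 0.4 oz pack = 11.36 g) + (three 0.1 oz packs = 8.52 g) = 31.24 g.
31.24 g > 25 g (express courier limit, Group DG7) — over the limit.

No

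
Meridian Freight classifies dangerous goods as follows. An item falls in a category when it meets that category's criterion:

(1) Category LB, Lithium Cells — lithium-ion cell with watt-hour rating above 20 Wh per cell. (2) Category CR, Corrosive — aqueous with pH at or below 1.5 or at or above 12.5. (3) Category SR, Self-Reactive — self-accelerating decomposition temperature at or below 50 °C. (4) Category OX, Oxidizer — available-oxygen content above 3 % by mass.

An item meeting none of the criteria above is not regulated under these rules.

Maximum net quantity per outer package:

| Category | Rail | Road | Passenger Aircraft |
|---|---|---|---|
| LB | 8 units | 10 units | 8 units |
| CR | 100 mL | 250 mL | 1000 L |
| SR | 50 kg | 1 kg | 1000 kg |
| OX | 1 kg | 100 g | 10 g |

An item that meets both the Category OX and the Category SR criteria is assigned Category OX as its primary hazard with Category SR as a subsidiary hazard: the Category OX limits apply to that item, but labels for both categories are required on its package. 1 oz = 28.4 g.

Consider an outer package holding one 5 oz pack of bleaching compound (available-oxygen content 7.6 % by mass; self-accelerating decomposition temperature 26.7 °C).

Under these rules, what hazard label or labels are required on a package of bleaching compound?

Category OX and SR

With available-oxygen content 7.6 % by mass (> 3 % by mass), the bleaching compound falls in Category OX.
Self-accelerating decomposition temperature 26.7 °C meets the Category SR criterion (Self-Reactive), so the bleaching compound is Category SR.
By the precedence rule Category OX is primary and Category SR is subsidiary, and that rule requires both labels on the package.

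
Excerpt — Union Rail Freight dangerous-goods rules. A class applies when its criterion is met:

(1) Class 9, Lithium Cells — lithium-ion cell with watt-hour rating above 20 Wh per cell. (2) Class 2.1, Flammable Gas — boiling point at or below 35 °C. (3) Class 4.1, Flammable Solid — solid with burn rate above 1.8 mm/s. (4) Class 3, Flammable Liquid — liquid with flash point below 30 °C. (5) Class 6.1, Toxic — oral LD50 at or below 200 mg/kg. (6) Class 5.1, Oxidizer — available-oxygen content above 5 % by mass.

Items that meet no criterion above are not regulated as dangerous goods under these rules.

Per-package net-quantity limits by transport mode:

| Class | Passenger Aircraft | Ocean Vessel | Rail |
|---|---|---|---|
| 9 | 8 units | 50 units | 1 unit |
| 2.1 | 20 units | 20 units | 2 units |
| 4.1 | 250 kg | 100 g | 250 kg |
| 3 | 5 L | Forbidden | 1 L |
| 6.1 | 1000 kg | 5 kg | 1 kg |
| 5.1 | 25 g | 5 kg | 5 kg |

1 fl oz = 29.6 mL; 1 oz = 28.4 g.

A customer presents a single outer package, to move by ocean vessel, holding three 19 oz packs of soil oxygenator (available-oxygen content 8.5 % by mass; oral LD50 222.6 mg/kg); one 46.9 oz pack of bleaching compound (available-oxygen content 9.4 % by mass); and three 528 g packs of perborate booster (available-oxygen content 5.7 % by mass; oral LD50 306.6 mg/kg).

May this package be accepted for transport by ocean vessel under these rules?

The soil oxygenator has available-oxygen content 8.5 % by mass, which is > 5 % by mass, so it is Class 5.1 (Oxidizer).
Available-oxygen content 9.4 % by mass meets the Class 5.1 criterion (Oxidizer), so the bleaching compound is Class 5.1.
Available-oxygen content 5.7 % by mass meets the Class 5.1 criterion (Oxidizer), so the perborate booster is Class 5.1.
Class 5.1 net quantity: (three 19 oz packs = 1618.8 g) + (one 46.9 oz pack = 1331.96 g) + (three 528 g packs = 1.584 kg) = 4534.76 g.
4534.76 g is within the ocean vessel limit of 5 kg for Class 5.1.

Yes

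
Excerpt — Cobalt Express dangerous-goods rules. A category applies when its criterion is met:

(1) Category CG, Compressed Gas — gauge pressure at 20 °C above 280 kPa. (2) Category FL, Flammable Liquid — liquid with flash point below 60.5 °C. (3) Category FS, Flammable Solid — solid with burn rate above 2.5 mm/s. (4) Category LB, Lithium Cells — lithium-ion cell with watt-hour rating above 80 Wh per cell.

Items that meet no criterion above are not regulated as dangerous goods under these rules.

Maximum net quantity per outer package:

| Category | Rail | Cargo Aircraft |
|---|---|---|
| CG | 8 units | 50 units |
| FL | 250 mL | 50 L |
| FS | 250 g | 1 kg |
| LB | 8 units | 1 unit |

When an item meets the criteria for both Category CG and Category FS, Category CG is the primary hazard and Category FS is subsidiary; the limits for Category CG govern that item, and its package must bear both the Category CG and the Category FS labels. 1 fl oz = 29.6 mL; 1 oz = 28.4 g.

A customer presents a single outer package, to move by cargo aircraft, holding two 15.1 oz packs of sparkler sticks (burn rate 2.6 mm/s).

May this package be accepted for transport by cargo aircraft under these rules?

Yes

With burn rate 2.6 mm/s (> 2.5 mm/s), the sparkler sticks fall in Category FS.
Category FS quantity: two 15.1 oz packs = 857.68 g.
That is within the Category FS cargo aircraft limit of 1 kg.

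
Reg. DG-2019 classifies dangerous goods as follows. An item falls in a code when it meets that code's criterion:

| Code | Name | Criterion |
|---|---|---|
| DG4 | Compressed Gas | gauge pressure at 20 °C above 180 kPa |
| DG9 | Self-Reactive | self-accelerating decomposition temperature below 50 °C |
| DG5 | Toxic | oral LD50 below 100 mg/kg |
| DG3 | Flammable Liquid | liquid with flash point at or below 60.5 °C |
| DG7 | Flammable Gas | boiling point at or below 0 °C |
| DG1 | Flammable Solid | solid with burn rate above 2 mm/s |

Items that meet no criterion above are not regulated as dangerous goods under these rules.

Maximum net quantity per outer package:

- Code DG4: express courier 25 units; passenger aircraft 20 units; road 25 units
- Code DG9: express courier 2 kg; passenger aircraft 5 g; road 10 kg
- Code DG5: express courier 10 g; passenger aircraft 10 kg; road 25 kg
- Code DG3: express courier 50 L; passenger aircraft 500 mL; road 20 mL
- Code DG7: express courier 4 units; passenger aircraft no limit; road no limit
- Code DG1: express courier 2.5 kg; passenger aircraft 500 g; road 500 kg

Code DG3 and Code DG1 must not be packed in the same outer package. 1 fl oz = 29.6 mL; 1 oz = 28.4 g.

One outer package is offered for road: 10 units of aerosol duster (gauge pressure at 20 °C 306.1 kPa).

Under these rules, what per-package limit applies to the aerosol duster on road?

Aerosol duster: gauge pressure at 20 °C 306.1 kPa > 180 kPa → Code DG4 (Compressed Gas).
The road limit for Code DG4 is 25 units.

25 units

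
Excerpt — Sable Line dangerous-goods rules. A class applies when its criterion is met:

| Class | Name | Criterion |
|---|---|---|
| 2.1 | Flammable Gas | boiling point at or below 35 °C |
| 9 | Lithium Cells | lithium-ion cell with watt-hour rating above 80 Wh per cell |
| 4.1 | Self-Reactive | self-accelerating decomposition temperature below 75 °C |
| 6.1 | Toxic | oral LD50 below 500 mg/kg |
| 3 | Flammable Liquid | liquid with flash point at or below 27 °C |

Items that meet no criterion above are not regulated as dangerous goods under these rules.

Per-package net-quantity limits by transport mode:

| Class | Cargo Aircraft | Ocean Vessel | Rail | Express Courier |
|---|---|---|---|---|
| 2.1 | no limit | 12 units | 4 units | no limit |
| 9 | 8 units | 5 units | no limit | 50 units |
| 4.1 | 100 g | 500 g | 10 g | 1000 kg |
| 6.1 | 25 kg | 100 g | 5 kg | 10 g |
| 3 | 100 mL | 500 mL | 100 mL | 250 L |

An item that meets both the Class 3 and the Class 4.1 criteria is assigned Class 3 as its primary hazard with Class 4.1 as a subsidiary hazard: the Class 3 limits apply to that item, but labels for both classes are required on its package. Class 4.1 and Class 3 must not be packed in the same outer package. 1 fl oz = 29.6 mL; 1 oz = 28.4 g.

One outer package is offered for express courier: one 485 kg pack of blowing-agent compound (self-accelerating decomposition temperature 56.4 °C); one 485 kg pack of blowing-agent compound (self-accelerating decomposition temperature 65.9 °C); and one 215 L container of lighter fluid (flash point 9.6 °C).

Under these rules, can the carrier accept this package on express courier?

No

Blowing-agent compound: self-accelerating decomposition temperature 56.4 °C < 75 °C → Class 4.1 (Self-Reactive).
Blowing-agent compound: self-accelerating decomposition temperature 65.9 °C < 75 °C → Class 4.1 (Self-Reactive).
Lighter fluid: flash point 9.6 °C ≤ 27 °C → Class 3 (Flammable Liquid).
Class 4.1 net quantity: 485 kg + 485 kg = 970 kg.
970 kg is within the express courier limit of 1000 kg for Class 4.1.
Class 3 quantity: 215 L.
215 L ≤ 250 L (express courier limit, Class 3) — within limit.
Class 4.1 and Class 3 may not share an outer package.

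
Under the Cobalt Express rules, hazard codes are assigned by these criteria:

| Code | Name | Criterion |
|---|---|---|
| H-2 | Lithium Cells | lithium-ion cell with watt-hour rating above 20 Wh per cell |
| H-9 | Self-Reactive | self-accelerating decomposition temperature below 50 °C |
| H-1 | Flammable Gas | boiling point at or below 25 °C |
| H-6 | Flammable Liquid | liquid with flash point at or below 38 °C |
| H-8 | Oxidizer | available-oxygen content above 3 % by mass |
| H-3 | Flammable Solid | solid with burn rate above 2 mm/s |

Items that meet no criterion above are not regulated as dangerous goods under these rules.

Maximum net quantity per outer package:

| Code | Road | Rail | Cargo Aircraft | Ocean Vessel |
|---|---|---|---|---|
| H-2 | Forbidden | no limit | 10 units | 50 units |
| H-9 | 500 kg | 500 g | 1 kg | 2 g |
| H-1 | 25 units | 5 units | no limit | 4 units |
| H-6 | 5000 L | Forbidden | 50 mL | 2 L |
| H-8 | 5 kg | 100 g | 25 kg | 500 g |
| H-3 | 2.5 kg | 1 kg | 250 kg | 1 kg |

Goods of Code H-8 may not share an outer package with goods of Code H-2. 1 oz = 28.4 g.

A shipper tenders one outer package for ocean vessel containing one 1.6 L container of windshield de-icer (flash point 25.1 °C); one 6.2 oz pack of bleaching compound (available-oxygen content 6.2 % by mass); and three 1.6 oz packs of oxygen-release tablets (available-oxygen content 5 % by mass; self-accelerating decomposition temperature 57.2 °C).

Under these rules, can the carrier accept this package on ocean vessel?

Windshield de-icer: flash point 25.1 °C ≤ 38 °C → Code H-6 (Flammable Liquid).
The bleaching compound has available-oxygen content 6.2 % by mass, which is > 3 % by mass, so it is Code H-8 (Oxidizer).
The oxygen-release tablets have available-oxygen content 5 % by mass, which is > 3 % by mass, so they are Code H-8 (Oxidizer).
Code H-8 net quantity: (one 6.2 oz pack = 176.08 g) + (three 1.6 oz packs = 136.32 g) = 312.4 g.
312.4 g ≤ 500 g (ocean vessel limit, Code H-8) — within limit.
Code H-6 quantity: 1.6 L.
That is within the Code H-6 ocean vessel limit of 2 L.
The segregation rule (Code H-8 with Code H-2) does not apply to Code H-8 with Code H-6.
Every hazard code is within its ocean vessel limit and no segregation rule is violated.

Yes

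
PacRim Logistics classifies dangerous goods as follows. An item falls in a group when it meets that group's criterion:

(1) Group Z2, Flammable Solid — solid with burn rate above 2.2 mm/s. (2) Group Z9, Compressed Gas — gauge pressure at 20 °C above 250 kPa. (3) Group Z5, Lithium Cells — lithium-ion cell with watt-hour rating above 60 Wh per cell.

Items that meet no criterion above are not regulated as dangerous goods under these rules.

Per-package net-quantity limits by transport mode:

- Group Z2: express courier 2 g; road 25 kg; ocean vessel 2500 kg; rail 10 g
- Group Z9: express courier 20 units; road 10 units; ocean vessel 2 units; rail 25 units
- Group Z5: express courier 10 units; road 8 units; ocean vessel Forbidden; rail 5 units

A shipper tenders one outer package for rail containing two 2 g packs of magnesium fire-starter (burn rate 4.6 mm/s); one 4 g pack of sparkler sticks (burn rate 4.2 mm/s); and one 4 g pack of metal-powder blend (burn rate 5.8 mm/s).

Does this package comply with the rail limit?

No

With burn rate 4.6 mm/s (> 2.2 mm/s), the magnesium fire-starter falls in Group Z2.
The sparkler sticks have burn rate 4.2 mm/s, which is > 2.2 mm/s, so they are Group Z2 (Flammable Solid).
Burn rate 5.8 mm/s meets the Group Z2 criterion (Flammable Solid), so the metal-powder blend is Group Z2.
Total Group Z2: (two 2 g packs = 4 g) + 4 g + 4 g = 12 g.
That exceeds the Group Z2 rail limit of 10 g.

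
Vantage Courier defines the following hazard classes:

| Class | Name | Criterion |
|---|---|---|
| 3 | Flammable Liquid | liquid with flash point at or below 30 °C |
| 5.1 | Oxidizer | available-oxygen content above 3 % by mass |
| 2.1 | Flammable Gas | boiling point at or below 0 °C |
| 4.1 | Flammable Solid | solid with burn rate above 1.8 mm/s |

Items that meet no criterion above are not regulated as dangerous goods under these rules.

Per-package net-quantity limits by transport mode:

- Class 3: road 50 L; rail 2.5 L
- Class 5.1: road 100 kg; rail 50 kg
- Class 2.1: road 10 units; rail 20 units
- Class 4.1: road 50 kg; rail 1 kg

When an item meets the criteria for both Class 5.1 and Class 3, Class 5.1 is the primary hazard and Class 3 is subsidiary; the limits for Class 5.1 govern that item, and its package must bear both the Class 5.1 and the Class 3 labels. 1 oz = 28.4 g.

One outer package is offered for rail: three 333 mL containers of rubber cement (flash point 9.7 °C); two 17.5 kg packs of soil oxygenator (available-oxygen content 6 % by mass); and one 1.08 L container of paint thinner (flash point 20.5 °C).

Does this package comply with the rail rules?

Rubber cement: flash point 9.7 °C ≤ 30 °C → Class 3 (Flammable Liquid).
With available-oxygen content 6 % by mass (> 3 % by mass), the soil oxygenator falls in Class 5.1.
The paint thinner has flash point 20.5 °C, which is ≤ 30 °C, so it is Class 3 (Flammable Liquid).
Class 3 net quantity: (three 333 mL containers = 999 mL) + 1.08 L = 2.079 L.
2.079 L ≤ 2.5 L (rail limit, Class 3) — within limit.
Class 5.1 quantity: two 17.5 kg packs = 35 kg.
35 kg is within the rail limit of 50 kg for Class 5.1.
Every hazard class is within its rail limit and no segregation rule is violated.

Yes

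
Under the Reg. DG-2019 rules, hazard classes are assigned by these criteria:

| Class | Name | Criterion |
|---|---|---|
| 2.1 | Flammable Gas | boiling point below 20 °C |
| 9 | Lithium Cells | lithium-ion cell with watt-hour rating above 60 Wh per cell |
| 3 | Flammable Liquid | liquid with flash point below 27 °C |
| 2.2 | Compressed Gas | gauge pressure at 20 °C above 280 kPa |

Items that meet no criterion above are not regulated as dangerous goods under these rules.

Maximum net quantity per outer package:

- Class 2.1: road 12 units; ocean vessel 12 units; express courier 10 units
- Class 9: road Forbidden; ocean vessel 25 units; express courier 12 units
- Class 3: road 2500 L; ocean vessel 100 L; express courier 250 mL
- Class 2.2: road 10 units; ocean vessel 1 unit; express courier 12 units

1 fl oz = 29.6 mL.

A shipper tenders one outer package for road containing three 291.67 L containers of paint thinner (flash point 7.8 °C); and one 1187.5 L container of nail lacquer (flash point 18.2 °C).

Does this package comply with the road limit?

Yes

With flash point 7.8 °C (< 27 °C), the paint thinner falls in Class 3.
Flash point 18.2 °C meets the Class 3 criterion (Flammable Liquid), so the nail lacquer is Class 3.
Class 3 net quantity: (three 291.67 L containers = 875.01 L) + 1187.5 L = 2062.51 L.
2062.51 L is within the road limit of 2500 L for Class 3.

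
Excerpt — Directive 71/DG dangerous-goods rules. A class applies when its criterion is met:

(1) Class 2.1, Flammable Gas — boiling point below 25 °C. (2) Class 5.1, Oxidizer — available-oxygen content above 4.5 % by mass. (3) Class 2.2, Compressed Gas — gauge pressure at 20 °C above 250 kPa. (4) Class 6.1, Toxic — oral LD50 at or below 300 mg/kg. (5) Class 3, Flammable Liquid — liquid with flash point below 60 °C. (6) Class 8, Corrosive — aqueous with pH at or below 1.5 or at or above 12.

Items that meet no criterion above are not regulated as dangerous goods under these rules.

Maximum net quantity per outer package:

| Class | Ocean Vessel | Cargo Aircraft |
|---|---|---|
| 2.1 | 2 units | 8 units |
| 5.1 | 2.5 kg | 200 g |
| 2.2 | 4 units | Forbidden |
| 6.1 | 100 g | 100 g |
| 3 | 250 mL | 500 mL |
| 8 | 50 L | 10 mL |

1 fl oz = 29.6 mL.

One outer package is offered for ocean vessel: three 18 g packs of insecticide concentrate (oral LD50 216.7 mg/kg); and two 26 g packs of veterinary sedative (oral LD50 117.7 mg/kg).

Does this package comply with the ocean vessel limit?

Oral LD50 216.7 mg/kg meets the Class 6.1 criterion (Toxic), so the insecticide concentrate is Class 6.1.
Oral LD50 117.7 mg/kg meets the Class 6.1 criterion (Toxic), so the veterinary sedative is Class 6.1.
Class 6.1 net quantity: (three 18 g packs = 54 g) + (two 26 g packs = 52 g) = 106 g.
106 g > 100 g (ocean vessel limit, Class 6.1) — over the limit.

No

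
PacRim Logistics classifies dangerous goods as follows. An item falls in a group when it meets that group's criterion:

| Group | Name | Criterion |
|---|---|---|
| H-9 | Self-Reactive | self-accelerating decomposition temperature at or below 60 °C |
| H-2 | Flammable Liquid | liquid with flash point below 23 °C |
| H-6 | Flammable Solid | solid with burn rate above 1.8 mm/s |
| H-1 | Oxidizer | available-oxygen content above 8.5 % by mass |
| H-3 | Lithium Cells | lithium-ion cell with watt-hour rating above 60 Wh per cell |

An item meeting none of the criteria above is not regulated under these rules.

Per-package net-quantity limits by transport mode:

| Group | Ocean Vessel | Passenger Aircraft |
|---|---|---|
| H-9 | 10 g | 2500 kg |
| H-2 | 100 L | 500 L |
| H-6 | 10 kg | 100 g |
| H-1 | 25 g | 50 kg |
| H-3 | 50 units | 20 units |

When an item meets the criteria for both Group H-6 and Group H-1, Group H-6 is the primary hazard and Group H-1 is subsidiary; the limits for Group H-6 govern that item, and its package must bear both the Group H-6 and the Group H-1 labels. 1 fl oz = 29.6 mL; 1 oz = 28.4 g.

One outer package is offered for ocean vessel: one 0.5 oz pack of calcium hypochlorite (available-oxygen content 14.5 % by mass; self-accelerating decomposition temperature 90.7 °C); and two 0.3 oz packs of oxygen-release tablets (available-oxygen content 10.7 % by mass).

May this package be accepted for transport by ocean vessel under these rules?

No

The calcium hypochlorite has available-oxygen content 14.5 % by mass, which is > 8.5 % by mass, so it is Group H-1 (Oxidizer).
Available-oxygen content 10.7 % by mass meets the Group H-1 criterion (Oxidizer), so the oxygen-release tablets are Group H-1.
Group H-1 net quantity: (one 0.5 oz pack = 14.2 g) + (two 0.3 oz packs = 17.04 g) = 31.24 g.
That exceeds the Group H-1 ocean vessel limit of 25 g.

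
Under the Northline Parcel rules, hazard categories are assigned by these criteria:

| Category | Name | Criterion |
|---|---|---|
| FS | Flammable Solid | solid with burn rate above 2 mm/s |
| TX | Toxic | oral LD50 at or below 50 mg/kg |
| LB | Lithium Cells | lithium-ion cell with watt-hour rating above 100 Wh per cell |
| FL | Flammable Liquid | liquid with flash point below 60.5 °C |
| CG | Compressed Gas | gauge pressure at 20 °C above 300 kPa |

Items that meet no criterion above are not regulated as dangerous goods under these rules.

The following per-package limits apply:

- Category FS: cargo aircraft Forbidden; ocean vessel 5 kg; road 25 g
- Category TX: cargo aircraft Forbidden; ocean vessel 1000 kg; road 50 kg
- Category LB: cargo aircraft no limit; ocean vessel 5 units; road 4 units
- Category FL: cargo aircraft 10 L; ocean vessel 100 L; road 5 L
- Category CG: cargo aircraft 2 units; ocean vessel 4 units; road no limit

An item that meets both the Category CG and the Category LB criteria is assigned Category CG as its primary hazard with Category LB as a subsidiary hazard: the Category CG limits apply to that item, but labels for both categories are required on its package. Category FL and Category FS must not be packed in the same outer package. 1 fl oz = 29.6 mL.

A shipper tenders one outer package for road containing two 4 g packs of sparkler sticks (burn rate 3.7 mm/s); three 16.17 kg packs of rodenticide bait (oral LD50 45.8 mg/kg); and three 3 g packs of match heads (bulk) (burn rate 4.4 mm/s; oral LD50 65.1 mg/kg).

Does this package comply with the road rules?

Burn rate 3.7 mm/s meets the Category FS criterion (Flammable Solid), so the sparkler sticks are Category FS.
With oral LD50 45.8 mg/kg (≤ 50 mg/kg), the rodenticide bait falls in Category TX.
Match heads (bulk): burn rate 4.4 mm/s > 2 mm/s → Category FS (Flammable Solid).
Category TX quantity: three 16.17 kg packs = 48.51 kg.
48.51 kg ≤ 50 kg (road limit, Category TX) — within limit.
Category FS net quantity: (two 4 g packs = 8 g) + (three 3 g packs = 9 g) = 17 g.
That is within the Category FS road limit of 25 g.
The segregation rule (Category FL with Category FS) does not apply to Category TX with Category FS.
Every hazard category is within its road limit and no segregation rule is violated.

Yes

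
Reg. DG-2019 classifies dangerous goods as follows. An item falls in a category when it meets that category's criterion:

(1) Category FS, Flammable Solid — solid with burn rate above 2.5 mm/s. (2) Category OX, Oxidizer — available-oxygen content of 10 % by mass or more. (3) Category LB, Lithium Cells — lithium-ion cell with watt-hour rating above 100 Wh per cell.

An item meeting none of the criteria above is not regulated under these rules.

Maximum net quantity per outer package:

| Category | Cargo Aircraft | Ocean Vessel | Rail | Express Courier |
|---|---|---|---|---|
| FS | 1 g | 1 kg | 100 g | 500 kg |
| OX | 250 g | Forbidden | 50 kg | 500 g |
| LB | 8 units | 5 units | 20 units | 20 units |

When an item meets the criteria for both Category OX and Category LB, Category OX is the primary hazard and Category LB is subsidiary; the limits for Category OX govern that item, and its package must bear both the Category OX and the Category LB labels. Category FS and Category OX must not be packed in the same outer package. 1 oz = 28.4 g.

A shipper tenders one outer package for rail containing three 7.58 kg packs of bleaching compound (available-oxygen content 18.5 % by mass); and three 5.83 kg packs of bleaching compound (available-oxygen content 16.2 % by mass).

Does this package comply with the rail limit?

Bleaching compound: available-oxygen content 18.5 % by mass ≥ 10 % by mass → Category OX (Oxidizer).
With available-oxygen content 16.2 % by mass (≥ 10 % by mass), the bleaching compound falls in Category OX.
Total Category OX: (three 7.58 kg packs = 22.74 kg) + (three 5.83 kg packs = 17.49 kg) = 40.23 kg.
40.23 kg is within the rail limit of 50 kg for Category OX.

Yes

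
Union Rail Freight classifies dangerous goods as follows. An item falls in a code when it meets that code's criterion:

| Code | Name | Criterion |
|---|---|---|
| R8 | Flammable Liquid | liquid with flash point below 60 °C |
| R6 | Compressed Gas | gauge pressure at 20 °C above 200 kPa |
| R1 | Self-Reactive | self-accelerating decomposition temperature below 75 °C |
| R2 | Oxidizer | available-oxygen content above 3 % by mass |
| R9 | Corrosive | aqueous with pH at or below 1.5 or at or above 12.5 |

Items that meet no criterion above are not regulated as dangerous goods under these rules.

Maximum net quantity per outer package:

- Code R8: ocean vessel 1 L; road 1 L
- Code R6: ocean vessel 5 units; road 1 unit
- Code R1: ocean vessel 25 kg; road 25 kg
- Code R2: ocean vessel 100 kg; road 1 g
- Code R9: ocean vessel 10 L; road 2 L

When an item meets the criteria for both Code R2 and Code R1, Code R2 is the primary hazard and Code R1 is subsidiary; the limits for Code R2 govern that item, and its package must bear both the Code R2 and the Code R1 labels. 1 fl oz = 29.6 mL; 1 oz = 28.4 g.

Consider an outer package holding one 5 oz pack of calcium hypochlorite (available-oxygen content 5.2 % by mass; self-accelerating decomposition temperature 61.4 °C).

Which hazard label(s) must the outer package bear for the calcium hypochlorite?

With available-oxygen content 5.2 % by mass (> 3 % by mass), the calcium hypochlorite falls in Code R2.
Self-accelerating decomposition temperature 61.4 °C meets the Code R1 criterion (Self-Reactive), so the calcium hypochlorite is Code R1.
By the precedence rule Code R2 is primary and Code R1 is subsidiary, and that rule requires both labels on the package.

Code R1 and R2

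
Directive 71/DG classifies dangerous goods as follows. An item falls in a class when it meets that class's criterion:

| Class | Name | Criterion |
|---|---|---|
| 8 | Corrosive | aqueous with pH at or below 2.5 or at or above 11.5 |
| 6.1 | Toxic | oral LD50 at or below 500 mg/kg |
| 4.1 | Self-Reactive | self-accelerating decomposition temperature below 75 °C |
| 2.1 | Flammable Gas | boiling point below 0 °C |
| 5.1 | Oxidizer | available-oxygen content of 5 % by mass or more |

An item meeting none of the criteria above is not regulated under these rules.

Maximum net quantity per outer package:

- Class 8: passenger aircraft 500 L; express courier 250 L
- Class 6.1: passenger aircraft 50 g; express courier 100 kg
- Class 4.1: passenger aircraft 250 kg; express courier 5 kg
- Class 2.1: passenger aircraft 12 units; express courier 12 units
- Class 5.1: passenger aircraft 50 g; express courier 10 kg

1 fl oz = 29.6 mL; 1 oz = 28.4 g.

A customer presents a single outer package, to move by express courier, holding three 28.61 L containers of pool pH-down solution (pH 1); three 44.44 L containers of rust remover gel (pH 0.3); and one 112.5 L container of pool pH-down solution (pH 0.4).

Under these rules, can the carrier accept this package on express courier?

pH 1 meets the Class 8 criterion (Corrosive), so the pool pH-down solution is Class 8.
Rust remover gel: pH 0.3 ≤ 2.5 → Class 8 (Corrosive).
pH 0.4 meets the Class 8 criterion (Corrosive), so the pool pH-down solution is Class 8.
Total Class 8: (three 28.61 L containers = 85.83 L) + (three 44.44 L containers = 133.32 L) + 112.5 L = 331.65 L.
331.65 L > 250 L (express courier limit, Class 8) — over the limit.

No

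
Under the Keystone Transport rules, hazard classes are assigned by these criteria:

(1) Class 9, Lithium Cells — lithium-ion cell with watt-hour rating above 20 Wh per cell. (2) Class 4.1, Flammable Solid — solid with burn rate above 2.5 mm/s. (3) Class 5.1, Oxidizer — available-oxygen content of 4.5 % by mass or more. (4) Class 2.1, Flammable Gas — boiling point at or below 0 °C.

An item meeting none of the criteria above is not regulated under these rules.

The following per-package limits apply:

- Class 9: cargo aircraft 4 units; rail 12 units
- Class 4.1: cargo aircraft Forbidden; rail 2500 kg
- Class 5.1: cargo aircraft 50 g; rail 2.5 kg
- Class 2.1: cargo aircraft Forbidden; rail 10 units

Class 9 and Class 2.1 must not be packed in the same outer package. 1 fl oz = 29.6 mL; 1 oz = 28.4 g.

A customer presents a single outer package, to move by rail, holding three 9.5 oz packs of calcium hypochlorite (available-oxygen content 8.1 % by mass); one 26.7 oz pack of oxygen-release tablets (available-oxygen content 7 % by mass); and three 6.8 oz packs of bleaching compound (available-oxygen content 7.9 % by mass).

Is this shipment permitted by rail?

Calcium hypochlorite: available-oxygen content 8.1 % by mass ≥ 4.5 % by mass → Class 5.1 (Oxidizer).
With available-oxygen content 7 % by mass (≥ 4.5 % by mass), the oxygen-release tablets fall in Class 5.1.
Available-oxygen content 7.9 % by mass meets the Class 5.1 criterion (Oxidizer), so the bleaching compound is Class 5.1.
Class 5.1 net quantity: (three 9.5 oz packs = 809.4 g) + (one 26.7 oz pack = 758.28 g) + (three 6.8 oz packs = 579.36 g) = 2147.04 g.
2147.04 g is within the rail limit of 2.5 kg for Class 5.1.

Yes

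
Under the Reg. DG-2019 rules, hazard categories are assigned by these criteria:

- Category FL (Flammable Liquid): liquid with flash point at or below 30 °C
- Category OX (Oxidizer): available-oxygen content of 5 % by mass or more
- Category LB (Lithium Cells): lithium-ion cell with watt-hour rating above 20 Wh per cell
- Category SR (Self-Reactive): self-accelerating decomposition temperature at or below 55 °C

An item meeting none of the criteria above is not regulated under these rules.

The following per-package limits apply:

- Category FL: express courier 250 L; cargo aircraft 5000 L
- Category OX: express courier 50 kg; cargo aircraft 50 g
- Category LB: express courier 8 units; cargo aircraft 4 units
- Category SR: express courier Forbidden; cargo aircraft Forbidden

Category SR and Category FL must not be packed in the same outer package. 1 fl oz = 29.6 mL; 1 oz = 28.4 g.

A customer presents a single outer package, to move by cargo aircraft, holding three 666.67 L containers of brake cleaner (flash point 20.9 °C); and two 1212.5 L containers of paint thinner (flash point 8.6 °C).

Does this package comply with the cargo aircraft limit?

Yes

Brake cleaner: flash point 20.9 °C ≤ 30 °C → Category FL (Flammable Liquid).
With flash point 8.6 °C (≤ 30 °C), the paint thinner falls in Category FL.
Total Category FL: (three 666.67 L containers = 2000.01 L) + (two 1212.5 L containers = 2425 L) = 4425.01 L.
4425.01 L is within the cargo aircraft limit of 5000 L for Category FL.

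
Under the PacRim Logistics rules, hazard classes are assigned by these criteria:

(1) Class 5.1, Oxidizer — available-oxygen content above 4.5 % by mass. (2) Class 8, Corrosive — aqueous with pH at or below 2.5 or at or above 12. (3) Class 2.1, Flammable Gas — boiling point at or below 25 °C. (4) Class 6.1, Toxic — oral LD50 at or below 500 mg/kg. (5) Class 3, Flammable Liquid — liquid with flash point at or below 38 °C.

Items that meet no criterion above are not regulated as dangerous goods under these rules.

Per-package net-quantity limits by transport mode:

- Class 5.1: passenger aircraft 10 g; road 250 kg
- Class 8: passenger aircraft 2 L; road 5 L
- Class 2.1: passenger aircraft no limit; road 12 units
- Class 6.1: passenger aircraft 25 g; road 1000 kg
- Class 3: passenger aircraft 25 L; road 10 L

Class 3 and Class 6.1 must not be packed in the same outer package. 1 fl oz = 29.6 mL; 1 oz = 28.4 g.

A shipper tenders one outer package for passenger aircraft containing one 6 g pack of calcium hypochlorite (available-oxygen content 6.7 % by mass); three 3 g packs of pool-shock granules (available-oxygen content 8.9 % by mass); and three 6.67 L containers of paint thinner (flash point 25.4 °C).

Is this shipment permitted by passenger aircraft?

No

Calcium hypochlorite: available-oxygen content 6.7 % by mass > 4.5 % by mass → Class 5.1 (Oxidizer).
The pool-shock granules have available-oxygen content 8.9 % by mass, which is > 4.5 % by mass, so they are Class 5.1 (Oxidizer).
The paint thinner has flash point 25.4 °C, which is ≤ 38 °C, so it is Class 3 (Flammable Liquid).
Class 5.1 net quantity: 6 g + (three 3 g packs = 9 g) = 15 g.
That exceeds the Class 5.1 passenger aircraft limit of 10 g.
Class 3 quantity: three 6.67 L containers = 20.01 L.
That is within the Class 3 passenger aircraft limit of 25 L.
The segregation rule (Class 3 with Class 6.1) does not apply to Class 5.1 with Class 3.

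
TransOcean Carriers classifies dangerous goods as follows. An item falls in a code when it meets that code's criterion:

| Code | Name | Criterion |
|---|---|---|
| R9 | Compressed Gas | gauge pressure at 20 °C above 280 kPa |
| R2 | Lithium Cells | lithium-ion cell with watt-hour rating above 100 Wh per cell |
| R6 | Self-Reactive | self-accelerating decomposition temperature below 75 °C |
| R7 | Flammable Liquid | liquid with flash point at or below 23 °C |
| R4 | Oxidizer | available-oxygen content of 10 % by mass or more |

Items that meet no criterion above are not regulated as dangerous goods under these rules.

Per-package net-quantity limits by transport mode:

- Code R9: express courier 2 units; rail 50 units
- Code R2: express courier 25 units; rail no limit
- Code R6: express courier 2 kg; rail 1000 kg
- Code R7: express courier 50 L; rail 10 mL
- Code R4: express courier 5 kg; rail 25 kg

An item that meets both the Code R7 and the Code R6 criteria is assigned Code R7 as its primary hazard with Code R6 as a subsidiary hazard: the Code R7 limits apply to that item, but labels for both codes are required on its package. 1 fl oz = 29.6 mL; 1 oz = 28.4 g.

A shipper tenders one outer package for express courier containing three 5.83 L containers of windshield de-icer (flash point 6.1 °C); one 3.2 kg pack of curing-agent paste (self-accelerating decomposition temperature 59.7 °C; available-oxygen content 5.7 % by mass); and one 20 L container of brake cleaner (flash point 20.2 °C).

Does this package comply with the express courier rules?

With flash point 6.1 °C (≤ 23 °C), the windshield de-icer falls in Code R7.
Self-accelerating decomposition temperature 59.7 °C meets the Code R6 criterion (Self-Reactive), so the curing-agent paste is Code R6.
The brake cleaner has flash point 20.2 °C, which is ≤ 23 °C, so it is Code R7 (Flammable Liquid).
Code R6 quantity: 3.2 kg.
3.2 kg > 2 kg (express courier limit, Code R6) — over the limit.
Total Code R7: (three 5.83 L containers = 17.49 L) + 20 L = 37.49 L.
That is within the Code R7 express courier limit of 50 L.

No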